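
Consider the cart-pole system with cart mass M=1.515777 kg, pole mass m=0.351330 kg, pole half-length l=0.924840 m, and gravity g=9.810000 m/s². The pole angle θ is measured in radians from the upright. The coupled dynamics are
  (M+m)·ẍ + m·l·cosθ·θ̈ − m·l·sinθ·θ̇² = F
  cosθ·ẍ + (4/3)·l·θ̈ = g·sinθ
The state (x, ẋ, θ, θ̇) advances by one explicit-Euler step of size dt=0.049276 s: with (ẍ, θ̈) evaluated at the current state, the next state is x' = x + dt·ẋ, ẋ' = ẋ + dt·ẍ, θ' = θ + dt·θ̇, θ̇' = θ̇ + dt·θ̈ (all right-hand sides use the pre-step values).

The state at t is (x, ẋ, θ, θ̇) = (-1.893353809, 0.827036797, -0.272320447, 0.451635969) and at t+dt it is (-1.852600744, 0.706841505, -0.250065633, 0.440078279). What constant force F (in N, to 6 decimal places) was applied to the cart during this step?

ẍ = (ẋ'−ẋ)/dt = (0.706841505−0.827036797)/0.049276 = -2.439226
θ̈ = (θ̇'−θ̇)/dt = (0.440078279−0.451635969)/0.049276 = -0.234550
sinθ=-0.268967, cosθ=0.963149
F = (M+m)·ẍ + m·l·cosθ·θ̈ − m·l·sinθ·θ̇² = -4.554296 + -0.073403 − -0.017826 = -4.609872

F = -4.609872 N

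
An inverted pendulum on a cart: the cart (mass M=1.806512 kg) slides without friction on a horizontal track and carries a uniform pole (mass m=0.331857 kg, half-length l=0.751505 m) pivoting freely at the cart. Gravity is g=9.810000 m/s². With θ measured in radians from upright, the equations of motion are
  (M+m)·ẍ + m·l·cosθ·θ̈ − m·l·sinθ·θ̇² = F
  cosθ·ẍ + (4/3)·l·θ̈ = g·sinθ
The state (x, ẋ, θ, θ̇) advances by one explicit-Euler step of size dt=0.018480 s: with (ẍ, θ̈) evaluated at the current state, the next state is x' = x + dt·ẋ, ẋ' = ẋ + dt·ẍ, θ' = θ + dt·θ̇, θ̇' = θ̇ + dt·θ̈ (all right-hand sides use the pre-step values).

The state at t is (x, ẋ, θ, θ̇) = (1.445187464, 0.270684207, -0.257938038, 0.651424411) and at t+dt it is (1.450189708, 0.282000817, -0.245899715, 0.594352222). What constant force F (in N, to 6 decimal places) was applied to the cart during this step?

ẍ = (ẋ'−ẋ)/dt = (0.282000817−0.270684207)/0.018480 = 0.612371
θ̈ = (θ̇'−θ̇)/dt = (0.594352222−0.651424411)/0.018480 = -3.088322
sinθ=-0.255087, cosθ=0.966918
F = (M+m)·ẍ + m·l·cosθ·θ̈ − m·l·sinθ·θ̇² = 1.309474 + -0.744724 − -0.026996 = 0.591747

F = 0.591747 N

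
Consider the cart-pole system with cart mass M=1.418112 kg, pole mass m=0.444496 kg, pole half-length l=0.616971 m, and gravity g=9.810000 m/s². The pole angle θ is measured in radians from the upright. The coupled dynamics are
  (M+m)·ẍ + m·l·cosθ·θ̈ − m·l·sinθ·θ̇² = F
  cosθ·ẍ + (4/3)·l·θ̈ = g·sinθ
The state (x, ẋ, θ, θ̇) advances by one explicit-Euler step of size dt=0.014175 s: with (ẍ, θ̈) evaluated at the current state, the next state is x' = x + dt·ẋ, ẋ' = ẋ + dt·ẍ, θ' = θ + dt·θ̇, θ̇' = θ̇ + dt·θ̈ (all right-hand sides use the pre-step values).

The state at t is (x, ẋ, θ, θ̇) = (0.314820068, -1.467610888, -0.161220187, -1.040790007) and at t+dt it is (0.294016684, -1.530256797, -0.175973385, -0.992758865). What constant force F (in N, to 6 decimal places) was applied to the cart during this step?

ẍ = (ẋ'−ẋ)/dt = (-1.530256797−-1.467610888)/0.014175 = -4.419464
θ̈ = (θ̇'−θ̇)/dt = (-0.992758865−-1.040790007)/0.014175 = 3.388440
sinθ=-0.160523, cosθ=0.987032
F = (M+m)·ẍ + m·l·cosθ·θ̈ − m·l·sinθ·θ̇² = -8.231730 + 0.917199 − -0.047686 = -7.266844

F = -7.266844 N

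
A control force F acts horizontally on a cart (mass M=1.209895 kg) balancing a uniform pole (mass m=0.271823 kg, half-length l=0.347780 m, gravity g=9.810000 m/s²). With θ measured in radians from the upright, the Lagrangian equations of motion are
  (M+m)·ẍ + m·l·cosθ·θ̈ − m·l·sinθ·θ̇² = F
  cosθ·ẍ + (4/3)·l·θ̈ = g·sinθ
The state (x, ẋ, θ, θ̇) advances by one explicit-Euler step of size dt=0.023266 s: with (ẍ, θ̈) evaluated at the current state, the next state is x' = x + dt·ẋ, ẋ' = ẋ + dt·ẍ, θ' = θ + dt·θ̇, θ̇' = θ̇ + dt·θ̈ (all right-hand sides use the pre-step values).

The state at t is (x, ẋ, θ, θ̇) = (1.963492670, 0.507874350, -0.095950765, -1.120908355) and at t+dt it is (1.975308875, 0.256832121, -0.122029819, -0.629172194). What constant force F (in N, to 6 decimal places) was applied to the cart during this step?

ẍ = (ẋ'−ẋ)/dt = (0.256832121−0.507874350)/0.023266 = -10.790090
θ̈ = (θ̇'−θ̇)/dt = (-0.629172194−-1.120908355)/0.023266 = 21.135398
sinθ=-0.095804, cosθ=0.995400
F = (M+m)·ẍ + m·l·cosθ·θ̈ − m·l·sinθ·θ̇² = -15.987870 + 1.988836 − -0.011379 = -13.987655

F = -13.987655 N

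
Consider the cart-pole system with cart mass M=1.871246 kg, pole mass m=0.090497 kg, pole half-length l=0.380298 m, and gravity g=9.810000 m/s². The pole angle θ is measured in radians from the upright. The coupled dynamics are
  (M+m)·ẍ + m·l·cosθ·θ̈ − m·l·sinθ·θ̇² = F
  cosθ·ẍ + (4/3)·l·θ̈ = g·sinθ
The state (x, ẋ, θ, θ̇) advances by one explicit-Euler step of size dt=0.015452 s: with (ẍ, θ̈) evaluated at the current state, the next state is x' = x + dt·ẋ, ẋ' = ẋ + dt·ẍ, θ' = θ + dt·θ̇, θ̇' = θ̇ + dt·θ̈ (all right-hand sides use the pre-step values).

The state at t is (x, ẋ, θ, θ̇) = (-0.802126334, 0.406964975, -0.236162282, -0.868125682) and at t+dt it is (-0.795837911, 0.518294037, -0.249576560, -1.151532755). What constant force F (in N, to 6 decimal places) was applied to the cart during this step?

ẍ = (ẋ'−ẋ)/dt = (0.518294037−0.406964975)/0.015452 = 7.204832
θ̈ = (θ̇'−θ̇)/dt = (-1.151532755−-0.868125682)/0.015452 = -18.341126
sinθ=-0.233973, cosθ=0.972243
F = (M+m)·ẍ + m·l·cosθ·θ̈ − m·l·sinθ·θ̇² = 14.134029 + -0.613704 − -0.006069 = 13.526393

F = 13.526393 N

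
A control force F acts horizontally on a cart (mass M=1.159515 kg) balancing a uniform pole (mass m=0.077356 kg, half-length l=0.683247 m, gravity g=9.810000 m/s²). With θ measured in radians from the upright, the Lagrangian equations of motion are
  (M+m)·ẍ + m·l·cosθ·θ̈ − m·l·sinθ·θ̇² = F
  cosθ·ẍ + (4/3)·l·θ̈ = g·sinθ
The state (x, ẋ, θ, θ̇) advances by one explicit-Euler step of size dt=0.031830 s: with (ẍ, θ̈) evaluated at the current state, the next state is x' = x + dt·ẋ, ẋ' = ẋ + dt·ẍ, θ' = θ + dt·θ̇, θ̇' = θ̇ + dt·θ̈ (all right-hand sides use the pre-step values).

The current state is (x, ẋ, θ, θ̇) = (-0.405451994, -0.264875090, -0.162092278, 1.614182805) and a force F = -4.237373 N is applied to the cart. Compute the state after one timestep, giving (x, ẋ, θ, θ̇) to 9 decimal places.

sinθ=-0.161383410, cosθ=0.986891785
temp = (F + m·l·θ̇²·sinθ)/(M+m) = (-4.237373 + -0.022224708)/1.236871 = -3.443849607
θ̈ = (g·sinθ − cosθ·temp)/(l·(4/3 − m·cos²θ/(M+m))) = 2.088316785
ẍ = temp − m·l·θ̈·cosθ/(M+m) = -3.531916616
Euler: x'=-0.405451994+0.031830·-0.264875090=-0.413882968, ẋ'=-0.264875090+0.031830·-3.531916616=-0.377295996
       θ'=-0.162092278+0.031830·1.614182805=-0.110712839, θ̇'=1.614182805+0.031830·2.088316785=1.680653928

(-0.413882968, -0.377295996, -0.110712839, 1.680653928)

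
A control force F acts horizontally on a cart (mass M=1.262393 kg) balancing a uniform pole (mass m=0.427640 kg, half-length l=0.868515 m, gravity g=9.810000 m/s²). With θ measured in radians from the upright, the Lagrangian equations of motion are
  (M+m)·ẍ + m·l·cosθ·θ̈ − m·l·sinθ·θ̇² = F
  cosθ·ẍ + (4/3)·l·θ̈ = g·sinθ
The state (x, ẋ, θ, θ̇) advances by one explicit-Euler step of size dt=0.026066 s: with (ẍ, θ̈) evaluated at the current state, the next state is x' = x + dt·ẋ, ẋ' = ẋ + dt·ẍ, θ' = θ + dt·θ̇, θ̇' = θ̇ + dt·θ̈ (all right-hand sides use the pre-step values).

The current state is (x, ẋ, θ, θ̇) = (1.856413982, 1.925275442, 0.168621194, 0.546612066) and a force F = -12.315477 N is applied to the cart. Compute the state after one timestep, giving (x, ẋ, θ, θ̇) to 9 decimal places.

(1.906598212, 1.682883016, 0.182869184, 0.790017411)

sinθ=0.167823258, cosθ=0.985817100
temp = (F + m·l·θ̇²·sinθ)/(M+m) = (-12.315477 + 0.018623711)/1.690033 = -7.276102472
θ̈ = (g·sinθ − cosθ·temp)/(l·(4/3 − m·cos²θ/(M+m))) = 9.338039777
ẍ = temp − m·l·θ̈·cosθ/(M+m) = -9.299180000
Euler: x'=1.856413982+0.026066·1.925275442=1.906598212, ẋ'=1.925275442+0.026066·-9.299180000=1.682883016
       θ'=0.168621194+0.026066·0.546612066=0.182869184, θ̇'=0.546612066+0.026066·9.338039777=0.790017411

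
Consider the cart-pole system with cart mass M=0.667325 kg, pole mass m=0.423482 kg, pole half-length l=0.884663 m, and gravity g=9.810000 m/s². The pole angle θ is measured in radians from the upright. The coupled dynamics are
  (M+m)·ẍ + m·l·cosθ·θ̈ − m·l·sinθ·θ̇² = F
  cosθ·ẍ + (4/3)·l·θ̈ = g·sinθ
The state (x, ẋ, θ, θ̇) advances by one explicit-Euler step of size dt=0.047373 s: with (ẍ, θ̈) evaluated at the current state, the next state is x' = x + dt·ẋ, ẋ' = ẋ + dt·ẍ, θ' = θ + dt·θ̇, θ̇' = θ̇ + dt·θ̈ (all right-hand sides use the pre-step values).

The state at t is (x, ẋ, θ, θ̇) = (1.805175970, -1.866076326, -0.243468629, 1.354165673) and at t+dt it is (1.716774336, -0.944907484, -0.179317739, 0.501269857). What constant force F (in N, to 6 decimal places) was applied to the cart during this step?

ẍ = (ẋ'−ẋ)/dt = (-0.944907484−-1.866076326)/0.047373 = 19.445018
θ̈ = (θ̇'−θ̇)/dt = (0.501269857−1.354165673)/0.047373 = -18.003838
sinθ=-0.241070, cosθ=0.970508
F = (M+m)·ẍ + m·l·cosθ·θ̈ − m·l·sinθ·θ̇² = 21.210762 + -6.546013 − -0.165615 = 14.830364

F = 14.830364 N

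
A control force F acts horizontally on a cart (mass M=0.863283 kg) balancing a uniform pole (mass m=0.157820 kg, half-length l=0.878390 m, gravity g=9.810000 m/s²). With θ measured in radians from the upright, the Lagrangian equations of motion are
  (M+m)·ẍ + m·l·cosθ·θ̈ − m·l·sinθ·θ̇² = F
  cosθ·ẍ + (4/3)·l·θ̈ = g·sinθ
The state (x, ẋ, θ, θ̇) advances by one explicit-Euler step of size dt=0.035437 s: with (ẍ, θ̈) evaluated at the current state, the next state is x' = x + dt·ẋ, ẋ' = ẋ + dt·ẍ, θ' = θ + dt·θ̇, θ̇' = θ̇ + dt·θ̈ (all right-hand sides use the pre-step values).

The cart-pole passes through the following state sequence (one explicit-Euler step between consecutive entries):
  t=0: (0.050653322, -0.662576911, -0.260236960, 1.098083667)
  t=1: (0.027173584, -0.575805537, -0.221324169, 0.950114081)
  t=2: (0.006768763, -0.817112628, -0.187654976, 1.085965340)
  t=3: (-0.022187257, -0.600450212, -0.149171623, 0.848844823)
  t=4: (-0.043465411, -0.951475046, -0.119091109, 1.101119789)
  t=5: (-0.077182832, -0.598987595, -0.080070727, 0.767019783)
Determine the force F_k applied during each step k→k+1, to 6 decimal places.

step 0→1:
  ẍ = (ẋ'−ẋ)/dt = (-0.575805537−-0.662576911)/0.035437 = 2.448609
  θ̈ = (θ̇'−θ̇)/dt = (0.950114081−1.098083667)/0.035437 = -4.175568
  sinθ=-0.257310, cosθ=0.966329
  F = (M+m)·ẍ + m·l·cosθ·θ̈ − m·l·sinθ·θ̇² = 2.500282 + -0.559358 − -0.043011 = 1.983935
step 1→2:
  ẍ = (ẋ'−ẋ)/dt = (-0.817112628−-0.575805537)/0.035437 = -6.809467
  θ̈ = (θ̇'−θ̇)/dt = (1.085965340−0.950114081)/0.035437 = 3.833599
  sinθ=-0.219522, cosθ=0.975608
  F = (M+m)·ẍ + m·l·cosθ·θ̈ − m·l·sinθ·θ̇² = -6.953167 + 0.518479 − -0.027471 = -6.407217
step 2→3:
  ẍ = (ẋ'−ẋ)/dt = (-0.600450212−-0.817112628)/0.035437 = 6.114017
  θ̈ = (θ̇'−θ̇)/dt = (0.848844823−1.085965340)/0.035437 = -6.691326
  sinθ=-0.186556, cosθ=0.982444
  F = (M+m)·ẍ + m·l·cosθ·θ̈ − m·l·sinθ·θ̇² = 6.243041 + -0.911317 − -0.030499 = 5.362223
step 3→4:
  ẍ = (ẋ'−ẋ)/dt = (-0.951475046−-0.600450212)/0.035437 = -9.905602
  θ̈ = (θ̇'−θ̇)/dt = (1.101119789−0.848844823)/0.035437 = 7.118971
  sinθ=-0.148619, cosθ=0.988895
  F = (M+m)·ẍ + m·l·cosθ·θ̈ − m·l·sinθ·θ̇² = -10.114640 + 0.975925 − -0.014845 = -9.123870
step 4→5:
  ẍ = (ẋ'−ẋ)/dt = (-0.598987595−-0.951475046)/0.035437 = 9.946876
  θ̈ = (θ̇'−θ̇)/dt = (0.767019783−1.101119789)/0.035437 = -9.427999
  sinθ=-0.118810, cosθ=0.992917
  F = (M+m)·ẍ + m·l·cosθ·θ̈ − m·l·sinθ·θ̇² = 10.156785 + -1.297723 − -0.019970 = 8.879032

F_0 = 1.983935 N
F_1 = -6.407217 N
F_2 = 5.362223 N
F_3 = -9.123870 N
F_4 = 8.879032 N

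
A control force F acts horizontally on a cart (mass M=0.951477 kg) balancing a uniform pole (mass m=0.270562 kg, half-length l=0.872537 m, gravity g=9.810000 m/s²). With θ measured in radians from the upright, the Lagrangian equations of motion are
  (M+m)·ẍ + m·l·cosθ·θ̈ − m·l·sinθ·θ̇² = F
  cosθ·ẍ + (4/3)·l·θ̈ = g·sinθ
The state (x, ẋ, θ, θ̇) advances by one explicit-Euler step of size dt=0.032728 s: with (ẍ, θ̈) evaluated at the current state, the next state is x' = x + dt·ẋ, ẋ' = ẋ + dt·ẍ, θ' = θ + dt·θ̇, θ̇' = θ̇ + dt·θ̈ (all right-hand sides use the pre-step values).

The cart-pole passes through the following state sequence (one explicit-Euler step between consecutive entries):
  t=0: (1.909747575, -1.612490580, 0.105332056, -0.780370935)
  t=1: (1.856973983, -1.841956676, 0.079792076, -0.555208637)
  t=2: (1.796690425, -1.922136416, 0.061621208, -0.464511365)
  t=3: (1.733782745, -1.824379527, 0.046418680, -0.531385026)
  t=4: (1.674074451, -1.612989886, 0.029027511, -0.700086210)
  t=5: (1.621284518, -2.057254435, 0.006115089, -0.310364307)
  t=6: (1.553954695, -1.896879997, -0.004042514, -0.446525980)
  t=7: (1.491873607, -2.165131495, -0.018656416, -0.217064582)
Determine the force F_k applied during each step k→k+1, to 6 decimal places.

F_0 = -6.968056 N
F_1 = -2.347511 N
F_2 = 3.165571 N
F_3 = 6.674464 N
F_4 = -13.781885 N
F_5 = 5.005972 N
F_6 = -8.360970 N

step 0→1:
  ẍ = (ẋ'−ẋ)/dt = (-1.841956676−-1.612490580)/0.032728 = -7.011308
  θ̈ = (θ̇'−θ̇)/dt = (-0.555208637−-0.780370935)/0.032728 = 6.879806
  sinθ=0.105137, cosθ=0.994458
  F = (M+m)·ẍ + m·l·cosθ·θ̈ − m·l·sinθ·θ̇² = -8.568092 + 1.615151 − 0.015115 = -6.968056
step 1→2:
  ẍ = (ẋ'−ẋ)/dt = (-1.922136416−-1.841956676)/0.032728 = -2.449882
  θ̈ = (θ̇'−θ̇)/dt = (-0.464511365−-0.555208637)/0.032728 = 2.771244
  sinθ=0.079707, cosθ=0.996818
  F = (M+m)·ẍ + m·l·cosθ·θ̈ − m·l·sinθ·θ̇² = -2.993851 + 0.652141 − 0.005800 = -2.347511
step 2→3:
  ẍ = (ẋ'−ẋ)/dt = (-1.824379527−-1.922136416)/0.032728 = 2.986950
  θ̈ = (θ̇'−θ̇)/dt = (-0.531385026−-0.464511365)/0.032728 = -2.043316
  sinθ=0.061582, cosθ=0.998102
  F = (M+m)·ẍ + m·l·cosθ·θ̈ − m·l·sinθ·θ̇² = 3.650169 + -0.481461 − 0.003137 = 3.165571
step 3→4:
  ẍ = (ẋ'−ẋ)/dt = (-1.612989886−-1.824379527)/0.032728 = 6.458984
  θ̈ = (θ̇'−θ̇)/dt = (-0.700086210−-0.531385026)/0.032728 = -5.154644
  sinθ=0.046402, cosθ=0.998923
  F = (M+m)·ẍ + m·l·cosθ·θ̈ − m·l·sinθ·θ̇² = 7.893131 + -1.215574 − 0.003093 = 6.674464
step 4→5:
  ẍ = (ẋ'−ẋ)/dt = (-2.057254435−-1.612989886)/0.032728 = -13.574448
  θ̈ = (θ̇'−θ̇)/dt = (-0.310364307−-0.700086210)/0.032728 = 11.907905
  sinθ=0.029023, cosθ=0.999579
  F = (M+m)·ẍ + m·l·cosθ·θ̈ − m·l·sinθ·θ̇² = -16.588505 + 2.809979 − 0.003358 = -13.781885
step 5→6:
  ẍ = (ẋ'−ẋ)/dt = (-1.896879997−-2.057254435)/0.032728 = 4.900221
  θ̈ = (θ̇'−θ̇)/dt = (-0.446525980−-0.310364307)/0.032728 = -4.160403
  sinθ=0.006115, cosθ=0.999981
  F = (M+m)·ẍ + m·l·cosθ·θ̈ − m·l·sinθ·θ̇² = 5.988261 + -0.982150 − 0.000139 = 5.005972
step 6→7:
  ẍ = (ẋ'−ẋ)/dt = (-2.165131495−-1.896879997)/0.032728 = -8.196391
  θ̈ = (θ̇'−θ̇)/dt = (-0.217064582−-0.446525980)/0.032728 = 7.011165
  sinθ=-0.004043, cosθ=0.999992
  F = (M+m)·ẍ + m·l·cosθ·θ̈ − m·l·sinθ·θ̇² = -10.016310 + 1.655150 − -0.000190 = -8.360970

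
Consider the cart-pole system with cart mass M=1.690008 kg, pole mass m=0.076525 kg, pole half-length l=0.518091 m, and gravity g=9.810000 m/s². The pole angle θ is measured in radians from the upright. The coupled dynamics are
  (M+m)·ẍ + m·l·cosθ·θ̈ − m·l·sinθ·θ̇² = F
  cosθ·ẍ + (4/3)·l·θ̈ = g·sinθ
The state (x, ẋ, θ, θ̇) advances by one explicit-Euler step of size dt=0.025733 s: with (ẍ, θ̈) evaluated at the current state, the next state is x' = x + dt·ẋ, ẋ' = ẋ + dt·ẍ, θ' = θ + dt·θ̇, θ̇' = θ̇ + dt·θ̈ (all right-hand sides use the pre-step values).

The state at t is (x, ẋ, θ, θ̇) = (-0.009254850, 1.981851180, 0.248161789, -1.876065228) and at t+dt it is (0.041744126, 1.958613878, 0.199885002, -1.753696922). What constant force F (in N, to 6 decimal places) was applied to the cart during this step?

F = -1.446724 N

ẍ = (ẋ'−ẋ)/dt = (1.958613878−1.981851180)/0.025733 = -0.903016
θ̈ = (θ̇'−θ̇)/dt = (-1.753696922−-1.876065228)/0.025733 = 4.755307
sinθ=0.245622, cosθ=0.969366
F = (M+m)·ẍ + m·l·cosθ·θ̈ − m·l·sinθ·θ̇² = -1.595207 + 0.182758 − 0.034275 = -1.446724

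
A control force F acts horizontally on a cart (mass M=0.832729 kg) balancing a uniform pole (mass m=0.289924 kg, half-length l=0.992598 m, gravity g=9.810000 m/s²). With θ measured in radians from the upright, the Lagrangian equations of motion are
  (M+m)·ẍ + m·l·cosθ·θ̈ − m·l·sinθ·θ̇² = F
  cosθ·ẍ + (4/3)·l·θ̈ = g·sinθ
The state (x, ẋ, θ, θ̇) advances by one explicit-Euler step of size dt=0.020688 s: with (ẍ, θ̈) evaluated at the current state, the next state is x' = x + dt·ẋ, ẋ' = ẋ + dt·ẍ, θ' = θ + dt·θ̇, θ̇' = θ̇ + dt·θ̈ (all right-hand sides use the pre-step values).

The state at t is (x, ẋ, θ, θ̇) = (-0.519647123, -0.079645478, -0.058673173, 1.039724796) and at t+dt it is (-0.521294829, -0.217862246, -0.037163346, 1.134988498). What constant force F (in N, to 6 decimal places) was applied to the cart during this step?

ẍ = (ẋ'−ẋ)/dt = (-0.217862246−-0.079645478)/0.020688 = -6.681012
θ̈ = (θ̇'−θ̇)/dt = (1.134988498−1.039724796)/0.020688 = 4.604781
sinθ=-0.058640, cosθ=0.998279
F = (M+m)·ẍ + m·l·cosθ·θ̈ − m·l·sinθ·θ̇² = -7.500458 + 1.322874 − -0.018243 = -6.159341

F = -6.159341 N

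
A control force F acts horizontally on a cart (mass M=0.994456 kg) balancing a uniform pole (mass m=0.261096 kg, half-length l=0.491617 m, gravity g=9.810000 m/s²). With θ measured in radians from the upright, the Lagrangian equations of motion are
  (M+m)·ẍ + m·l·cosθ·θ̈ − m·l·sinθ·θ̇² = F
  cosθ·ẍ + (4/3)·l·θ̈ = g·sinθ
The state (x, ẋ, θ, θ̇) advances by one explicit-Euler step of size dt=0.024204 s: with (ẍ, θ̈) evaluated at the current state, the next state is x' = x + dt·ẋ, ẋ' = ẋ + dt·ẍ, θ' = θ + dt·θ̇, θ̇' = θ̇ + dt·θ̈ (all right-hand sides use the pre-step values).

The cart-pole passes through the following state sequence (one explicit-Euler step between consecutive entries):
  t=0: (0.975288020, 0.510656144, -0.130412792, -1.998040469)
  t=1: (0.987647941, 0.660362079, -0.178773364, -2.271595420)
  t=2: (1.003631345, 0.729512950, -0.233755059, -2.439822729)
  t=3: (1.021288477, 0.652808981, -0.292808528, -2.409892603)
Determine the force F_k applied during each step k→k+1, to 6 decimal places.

F_0 = 6.394041 N
F_1 = 2.826967 N
F_2 = -3.647525 N

step 0→1:
  ẍ = (ẋ'−ẋ)/dt = (0.660362079−0.510656144)/0.024204 = 6.185173
  θ̈ = (θ̇'−θ̇)/dt = (-2.271595420−-1.998040469)/0.024204 = -11.302055
  sinθ=-0.130043, cosθ=0.991508
  F = (M+m)·ẍ + m·l·cosθ·θ̈ − m·l·sinθ·θ̇² = 7.765807 + -1.438404 − -0.066638 = 6.394041
step 1→2:
  ẍ = (ẋ'−ẋ)/dt = (0.729512950−0.660362079)/0.024204 = 2.857002
  θ̈ = (θ̇'−θ̇)/dt = (-2.439822729−-2.271595420)/0.024204 = -6.950393
  sinθ=-0.177823, cosθ=0.984063
  F = (M+m)·ẍ + m·l·cosθ·θ̈ − m·l·sinθ·θ̇² = 3.587114 + -0.877929 − -0.117781 = 2.826967
step 2→3:
  ẍ = (ẋ'−ẋ)/dt = (0.652808981−0.729512950)/0.024204 = -3.169062
  θ̈ = (θ̇'−θ̇)/dt = (-2.409892603−-2.439822729)/0.024204 = 1.236578
  sinθ=-0.231632, cosθ=0.972803
  F = (M+m)·ẍ + m·l·cosθ·θ̈ − m·l·sinθ·θ̇² = -3.978922 + 0.154409 − -0.176987 = -3.647525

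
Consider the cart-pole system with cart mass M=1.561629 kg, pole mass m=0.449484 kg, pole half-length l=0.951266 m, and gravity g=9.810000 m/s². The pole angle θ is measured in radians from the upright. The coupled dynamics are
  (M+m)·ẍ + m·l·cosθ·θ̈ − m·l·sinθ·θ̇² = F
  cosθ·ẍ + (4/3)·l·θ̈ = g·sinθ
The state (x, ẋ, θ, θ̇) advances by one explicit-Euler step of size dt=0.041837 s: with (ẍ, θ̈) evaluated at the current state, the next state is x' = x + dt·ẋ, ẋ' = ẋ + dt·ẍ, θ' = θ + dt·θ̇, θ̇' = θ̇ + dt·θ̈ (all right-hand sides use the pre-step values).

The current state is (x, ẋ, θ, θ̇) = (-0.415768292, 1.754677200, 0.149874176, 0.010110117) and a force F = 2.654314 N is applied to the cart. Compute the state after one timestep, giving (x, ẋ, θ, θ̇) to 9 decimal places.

(-0.342357862, 1.808570010, 0.150297153, 0.016411838)

sinθ=0.149313720, cosθ=0.988789873
temp = (F + m·l·θ̇²·sinθ)/(M+m) = (2.654314 + 0.000006526)/2.011113 = 1.319826646
θ̈ = (g·sinθ − cosθ·temp)/(l·(4/3 − m·cos²θ/(M+m))) = 0.150625545
ẍ = temp − m·l·θ̈·cosθ/(M+m) = 1.288161436
Euler: x'=-0.415768292+0.041837·1.754677200=-0.342357862, ẋ'=1.754677200+0.041837·1.288161436=1.808570010
       θ'=0.149874176+0.041837·0.010110117=0.150297153, θ̇'=0.010110117+0.041837·0.150625545=0.016411838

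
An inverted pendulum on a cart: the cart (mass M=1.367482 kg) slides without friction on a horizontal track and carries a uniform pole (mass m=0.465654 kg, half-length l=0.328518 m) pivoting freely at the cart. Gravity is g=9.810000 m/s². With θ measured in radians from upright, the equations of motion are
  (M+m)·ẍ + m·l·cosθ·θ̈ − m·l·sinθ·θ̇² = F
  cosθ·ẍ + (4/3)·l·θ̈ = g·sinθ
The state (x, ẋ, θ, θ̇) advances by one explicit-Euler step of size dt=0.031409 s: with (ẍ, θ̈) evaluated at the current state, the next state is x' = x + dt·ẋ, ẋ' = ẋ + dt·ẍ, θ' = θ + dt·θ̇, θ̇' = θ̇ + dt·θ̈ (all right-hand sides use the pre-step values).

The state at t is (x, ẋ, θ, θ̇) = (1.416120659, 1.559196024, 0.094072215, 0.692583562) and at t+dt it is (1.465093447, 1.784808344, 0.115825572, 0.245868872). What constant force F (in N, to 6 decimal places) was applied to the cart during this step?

ẍ = (ẋ'−ẋ)/dt = (1.784808344−1.559196024)/0.031409 = 7.183047
θ̈ = (θ̇'−θ̇)/dt = (0.245868872−0.692583562)/0.031409 = -14.222506
sinθ=0.093934, cosθ=0.995578
F = (M+m)·ẍ + m·l·cosθ·θ̈ − m·l·sinθ·θ̇² = 13.167502 + -2.166078 − 0.006893 = 10.994531

F = 10.994531 N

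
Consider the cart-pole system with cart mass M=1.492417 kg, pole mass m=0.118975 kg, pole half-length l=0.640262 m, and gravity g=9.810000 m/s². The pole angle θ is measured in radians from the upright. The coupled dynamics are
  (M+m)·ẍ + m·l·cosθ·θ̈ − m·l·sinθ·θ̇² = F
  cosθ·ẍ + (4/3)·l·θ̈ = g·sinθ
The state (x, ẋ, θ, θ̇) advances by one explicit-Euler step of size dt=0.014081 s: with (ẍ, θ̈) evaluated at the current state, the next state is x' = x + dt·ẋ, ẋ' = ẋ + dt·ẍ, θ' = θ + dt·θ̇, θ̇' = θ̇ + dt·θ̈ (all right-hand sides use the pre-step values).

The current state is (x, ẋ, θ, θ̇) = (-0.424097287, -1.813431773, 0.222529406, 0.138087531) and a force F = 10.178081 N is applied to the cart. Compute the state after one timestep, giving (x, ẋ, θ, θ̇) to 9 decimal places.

sinθ=0.220697363, cosθ=0.975342337
temp = (F + m·l·θ̇²·sinθ)/(M+m) = (10.178081 + 0.000320568)/1.611392 = 6.316527305
θ̈ = (g·sinθ − cosθ·temp)/(l·(4/3 − m·cos²θ/(M+m))) = -4.940861353
ẍ = temp − m·l·θ̈·cosθ/(M+m) = 6.544336884
Euler: x'=-0.424097287+0.014081·-1.813431773=-0.449632220, ẋ'=-1.813431773+0.014081·6.544336884=-1.721280965
       θ'=0.222529406+0.014081·0.138087531=0.224473817, θ̇'=0.138087531+0.014081·-4.940861353=0.068515262

(-0.449632220, -1.721280965, 0.224473817, 0.068515262)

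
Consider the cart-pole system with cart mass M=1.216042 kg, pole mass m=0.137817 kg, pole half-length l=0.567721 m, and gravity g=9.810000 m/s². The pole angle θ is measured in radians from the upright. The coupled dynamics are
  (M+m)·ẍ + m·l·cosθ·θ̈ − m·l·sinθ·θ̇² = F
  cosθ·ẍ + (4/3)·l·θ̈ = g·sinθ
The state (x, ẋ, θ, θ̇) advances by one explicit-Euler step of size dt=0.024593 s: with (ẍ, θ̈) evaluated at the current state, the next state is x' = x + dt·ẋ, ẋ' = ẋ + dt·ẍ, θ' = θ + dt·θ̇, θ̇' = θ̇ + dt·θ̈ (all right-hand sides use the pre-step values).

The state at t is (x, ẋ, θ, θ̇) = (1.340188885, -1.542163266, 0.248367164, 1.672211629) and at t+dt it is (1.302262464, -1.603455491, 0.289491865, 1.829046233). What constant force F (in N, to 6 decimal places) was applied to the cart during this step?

F = -2.944303 N

ẍ = (ẋ'−ẋ)/dt = (-1.603455491−-1.542163266)/0.024593 = -2.492263
θ̈ = (θ̇'−θ̇)/dt = (1.829046233−1.672211629)/0.024593 = 6.377205
sinθ=0.245822, cosθ=0.969315
F = (M+m)·ẍ + m·l·cosθ·θ̈ − m·l·sinθ·θ̇² = -3.374173 + 0.483652 − 0.053782 = -2.944303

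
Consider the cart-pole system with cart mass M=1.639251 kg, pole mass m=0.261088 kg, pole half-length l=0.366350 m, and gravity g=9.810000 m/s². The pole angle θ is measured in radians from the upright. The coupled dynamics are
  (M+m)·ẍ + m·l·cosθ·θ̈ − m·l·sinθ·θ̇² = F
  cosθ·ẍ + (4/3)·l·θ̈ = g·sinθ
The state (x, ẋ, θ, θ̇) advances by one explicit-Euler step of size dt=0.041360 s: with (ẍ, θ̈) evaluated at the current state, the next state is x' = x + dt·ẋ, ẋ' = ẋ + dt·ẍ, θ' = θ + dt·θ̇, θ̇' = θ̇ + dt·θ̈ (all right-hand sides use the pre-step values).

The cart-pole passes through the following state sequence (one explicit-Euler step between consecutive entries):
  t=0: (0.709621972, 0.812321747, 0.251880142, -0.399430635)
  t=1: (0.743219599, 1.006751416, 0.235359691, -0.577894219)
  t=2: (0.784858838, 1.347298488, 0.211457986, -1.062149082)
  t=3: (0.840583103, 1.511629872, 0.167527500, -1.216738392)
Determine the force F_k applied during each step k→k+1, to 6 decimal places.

F_0 = 8.529827 N
F_1 = 14.550411 N
F_2 = 7.178229 N

step 0→1:
  ẍ = (ẋ'−ẋ)/dt = (1.006751416−0.812321747)/0.041360 = 4.700911
  θ̈ = (θ̇'−θ̇)/dt = (-0.577894219−-0.399430635)/0.041360 = -4.314884
  sinθ=0.249225, cosθ=0.968446
  F = (M+m)·ẍ + m·l·cosθ·θ̈ − m·l·sinθ·θ̇² = 8.933324 + -0.399694 − 0.003803 = 8.529827
step 1→2:
  ẍ = (ẋ'−ẋ)/dt = (1.347298488−1.006751416)/0.041360 = 8.233730
  θ̈ = (θ̇'−θ̇)/dt = (-1.062149082−-0.577894219)/0.041360 = -11.708290
  sinθ=0.233193, cosθ=0.972431
  F = (M+m)·ẍ + m·l·cosθ·θ̈ − m·l·sinθ·θ̇² = 15.646878 + -1.089018 − 0.007449 = 14.550411
step 2→3:
  ẍ = (ẋ'−ẋ)/dt = (1.511629872−1.347298488)/0.041360 = 3.973196
  θ̈ = (θ̇'−θ̇)/dt = (-1.216738392−-1.062149082)/0.041360 = -3.737653
  sinθ=0.209886, cosθ=0.977726
  F = (M+m)·ẍ + m·l·cosθ·θ̈ − m·l·sinθ·θ̇² = 7.550419 + -0.349542 − 0.022648 = 7.178229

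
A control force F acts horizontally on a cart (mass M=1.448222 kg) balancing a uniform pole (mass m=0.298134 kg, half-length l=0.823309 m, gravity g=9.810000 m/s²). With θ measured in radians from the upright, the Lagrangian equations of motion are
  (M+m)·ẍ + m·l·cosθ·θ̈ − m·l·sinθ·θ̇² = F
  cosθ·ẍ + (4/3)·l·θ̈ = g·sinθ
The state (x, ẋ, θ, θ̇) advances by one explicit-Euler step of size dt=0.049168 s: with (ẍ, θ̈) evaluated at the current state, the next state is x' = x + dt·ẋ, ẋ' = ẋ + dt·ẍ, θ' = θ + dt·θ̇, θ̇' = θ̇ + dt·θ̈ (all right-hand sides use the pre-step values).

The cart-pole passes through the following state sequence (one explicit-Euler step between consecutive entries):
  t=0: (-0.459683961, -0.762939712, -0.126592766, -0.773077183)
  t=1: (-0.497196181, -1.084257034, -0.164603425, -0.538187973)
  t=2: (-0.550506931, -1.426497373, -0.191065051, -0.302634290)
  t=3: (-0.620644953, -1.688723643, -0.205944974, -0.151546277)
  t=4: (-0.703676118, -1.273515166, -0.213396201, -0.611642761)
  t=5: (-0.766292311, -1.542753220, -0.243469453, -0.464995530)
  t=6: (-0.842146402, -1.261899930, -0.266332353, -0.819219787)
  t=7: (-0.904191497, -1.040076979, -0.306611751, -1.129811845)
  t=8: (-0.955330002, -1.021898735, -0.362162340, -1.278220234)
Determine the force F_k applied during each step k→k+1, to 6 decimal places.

F_0 = -10.230843 N
F_1 = -10.984055 N
F_2 = -8.568985 N
F_3 = 12.500231 N
F_4 = -8.827902 N
F_5 = 8.271977 N
F_6 = 6.426226 N
F_7 = 0.033896 N

step 0→1:
  ẍ = (ẋ'−ẋ)/dt = (-1.084257034−-0.762939712)/0.049168 = -6.535090
  θ̈ = (θ̇'−θ̇)/dt = (-0.538187973−-0.773077183)/0.049168 = 4.777278
  sinθ=-0.126255, cosθ=0.991998
  F = (M+m)·ẍ + m·l·cosθ·θ̈ − m·l·sinθ·θ̇² = -11.412594 + 1.163230 − -0.018521 = -10.230843
step 1→2:
  ẍ = (ẋ'−ẋ)/dt = (-1.426497373−-1.084257034)/0.049168 = -6.960632
  θ̈ = (θ̇'−θ̇)/dt = (-0.302634290−-0.538187973)/0.049168 = 4.790792
  sinθ=-0.163861, cosθ=0.986483
  F = (M+m)·ẍ + m·l·cosθ·θ̈ − m·l·sinθ·θ̇² = -12.155741 + 1.160036 − -0.011650 = -10.984055
step 2→3:
  ẍ = (ẋ'−ẋ)/dt = (-1.688723643−-1.426497373)/0.049168 = -5.333271
  θ̈ = (θ̇'−θ̇)/dt = (-0.151546277−-0.302634290)/0.049168 = 3.072893
  sinθ=-0.189905, cosθ=0.981803
  F = (M+m)·ẍ + m·l·cosθ·θ̈ − m·l·sinθ·θ̇² = -9.313790 + 0.740536 − -0.004269 = -8.568985
step 3→4:
  ẍ = (ẋ'−ẋ)/dt = (-1.273515166−-1.688723643)/0.049168 = 8.444689
  θ̈ = (θ̇'−θ̇)/dt = (-0.611642761−-0.151546277)/0.049168 = -9.357641
  sinθ=-0.204492, cosθ=0.978868
  F = (M+m)·ẍ + m·l·cosθ·θ̈ − m·l·sinθ·θ̇² = 14.747434 + -2.248355 − -0.001153 = 12.500231
step 4→5:
  ẍ = (ẋ'−ẋ)/dt = (-1.542753220−-1.273515166)/0.049168 = -5.475880
  θ̈ = (θ̇'−θ̇)/dt = (-0.464995530−-0.611642761)/0.049168 = 2.982575
  sinθ=-0.211780, cosθ=0.977317
  F = (M+m)·ẍ + m·l·cosθ·θ̈ − m·l·sinθ·θ̇² = -9.562835 + 0.715486 − -0.019447 = -8.827902
step 5→6:
  ẍ = (ẋ'−ẋ)/dt = (-1.261899930−-1.542753220)/0.049168 = 5.712115
  θ̈ = (θ̇'−θ̇)/dt = (-0.819219787−-0.464995530)/0.049168 = -7.204366
  sinθ=-0.241071, cosθ=0.970507
  F = (M+m)·ẍ + m·l·cosθ·θ̈ − m·l·sinθ·θ̇² = 9.975387 + -1.716204 − -0.012794 = 8.271977
step 6→7:
  ẍ = (ẋ'−ẋ)/dt = (-1.040076979−-1.261899930)/0.049168 = 4.511531
  θ̈ = (θ̇'−θ̇)/dt = (-1.129811845−-0.819219787)/0.049168 = -6.316955
  sinθ=-0.263195, cosθ=0.964743
  F = (M+m)·ẍ + m·l·cosθ·θ̈ − m·l·sinθ·θ̇² = 7.878739 + -1.495869 − -0.043356 = 6.426226
step 7→8:
  ẍ = (ẋ'−ẋ)/dt = (-1.021898735−-1.040076979)/0.049168 = 0.369717
  θ̈ = (θ̇'−θ̇)/dt = (-1.278220234−-1.129811845)/0.049168 = -3.018394
  sinθ=-0.301830, cosθ=0.953362
  F = (M+m)·ẍ + m·l·cosθ·θ̈ − m·l·sinθ·θ̇² = 0.645657 + -0.706331 − -0.094569 = 0.033896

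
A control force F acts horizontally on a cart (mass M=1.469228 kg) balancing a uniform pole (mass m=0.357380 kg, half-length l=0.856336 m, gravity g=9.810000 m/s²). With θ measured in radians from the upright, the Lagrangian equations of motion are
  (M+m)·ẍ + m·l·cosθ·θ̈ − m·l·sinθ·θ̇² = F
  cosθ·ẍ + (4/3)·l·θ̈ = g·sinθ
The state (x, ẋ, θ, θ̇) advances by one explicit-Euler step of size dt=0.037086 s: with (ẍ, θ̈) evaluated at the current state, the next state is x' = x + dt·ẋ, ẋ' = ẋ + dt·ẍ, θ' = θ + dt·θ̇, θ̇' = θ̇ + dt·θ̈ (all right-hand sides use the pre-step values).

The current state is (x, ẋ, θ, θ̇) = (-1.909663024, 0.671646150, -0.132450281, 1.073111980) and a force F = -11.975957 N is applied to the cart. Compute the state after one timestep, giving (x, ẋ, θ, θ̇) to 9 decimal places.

sinθ=-0.132063356, cosθ=0.991241277
temp = (F + m·l·θ̇²·sinθ)/(M+m) = (-11.975957 + -0.046542195)/1.826608 = -6.581871532
θ̈ = (g·sinθ − cosθ·temp)/(l·(4/3 − m·cos²θ/(M+m))) = 5.350899275
ẍ = temp − m·l·θ̈·cosθ/(M+m) = -7.470530741
Euler: x'=-1.909663024+0.037086·0.671646150=-1.884754355, ẋ'=0.671646150+0.037086·-7.470530741=0.394594047
       θ'=-0.132450281+0.037086·1.073111980=-0.092652850, θ̇'=1.073111980+0.037086·5.350899275=1.271555431

(-1.884754355, 0.394594047, -0.092652850, 1.271555431)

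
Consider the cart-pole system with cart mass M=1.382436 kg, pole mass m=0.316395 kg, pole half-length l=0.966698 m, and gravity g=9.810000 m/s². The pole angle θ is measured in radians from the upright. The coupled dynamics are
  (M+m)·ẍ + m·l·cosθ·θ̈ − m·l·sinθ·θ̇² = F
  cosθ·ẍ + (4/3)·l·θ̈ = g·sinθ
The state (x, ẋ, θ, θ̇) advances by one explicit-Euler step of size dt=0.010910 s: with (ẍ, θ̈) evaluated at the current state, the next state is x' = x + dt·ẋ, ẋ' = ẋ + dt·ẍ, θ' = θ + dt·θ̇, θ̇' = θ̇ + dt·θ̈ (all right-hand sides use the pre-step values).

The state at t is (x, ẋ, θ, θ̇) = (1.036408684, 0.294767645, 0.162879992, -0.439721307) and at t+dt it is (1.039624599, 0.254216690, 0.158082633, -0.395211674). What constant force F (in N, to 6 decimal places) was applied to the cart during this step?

F = -5.092611 N

ẍ = (ẋ'−ẋ)/dt = (0.254216690−0.294767645)/0.010910 = -3.716861
θ̈ = (θ̇'−θ̇)/dt = (-0.395211674−-0.439721307)/0.010910 = 4.079710
sinθ=0.162161, cosθ=0.986764
F = (M+m)·ẍ + m·l·cosθ·θ̈ − m·l·sinθ·θ̇² = -6.314319 + 1.231298 − 0.009590 = -5.092611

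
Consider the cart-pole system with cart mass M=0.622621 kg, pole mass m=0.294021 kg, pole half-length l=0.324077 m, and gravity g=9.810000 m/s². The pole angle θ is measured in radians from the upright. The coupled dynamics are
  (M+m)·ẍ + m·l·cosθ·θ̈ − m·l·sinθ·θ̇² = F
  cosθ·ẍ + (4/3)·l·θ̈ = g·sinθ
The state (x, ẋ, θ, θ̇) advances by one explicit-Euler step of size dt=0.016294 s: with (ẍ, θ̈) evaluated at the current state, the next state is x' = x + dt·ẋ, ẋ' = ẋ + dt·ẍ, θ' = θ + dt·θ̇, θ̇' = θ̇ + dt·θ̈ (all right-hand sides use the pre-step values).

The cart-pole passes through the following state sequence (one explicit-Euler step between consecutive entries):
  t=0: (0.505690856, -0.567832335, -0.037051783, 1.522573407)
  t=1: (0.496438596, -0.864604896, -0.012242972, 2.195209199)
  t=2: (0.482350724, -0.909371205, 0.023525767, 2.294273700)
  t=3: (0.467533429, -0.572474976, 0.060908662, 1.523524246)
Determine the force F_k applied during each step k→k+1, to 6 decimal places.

F_0 = -12.756380 N
F_1 = -1.933496 N
F_2 = 14.434768 N

step 0→1:
  ẍ = (ẋ'−ẋ)/dt = (-0.864604896−-0.567832335)/0.016294 = -18.213610
  θ̈ = (θ̇'−θ̇)/dt = (2.195209199−1.522573407)/0.016294 = 41.281195
  sinθ=-0.037043, cosθ=0.999314
  F = (M+m)·ẍ + m·l·cosθ·θ̈ − m·l·sinθ·θ̇² = -16.695360 + 3.930797 − -0.008183 = -12.756380
step 1→2:
  ẍ = (ẋ'−ẋ)/dt = (-0.909371205−-0.864604896)/0.016294 = -2.747411
  θ̈ = (θ̇'−θ̇)/dt = (2.294273700−2.195209199)/0.016294 = 6.079815
  sinθ=-0.012243, cosθ=0.999925
  F = (M+m)·ẍ + m·l·cosθ·θ̈ − m·l·sinθ·θ̇² = -2.518392 + 0.579274 − -0.005622 = -1.933496
step 2→3:
  ẍ = (ẋ'−ẋ)/dt = (-0.572474976−-0.909371205)/0.016294 = 20.676091
  θ̈ = (θ̇'−θ̇)/dt = (1.523524246−2.294273700)/0.016294 = -47.302655
  sinθ=0.023524, cosθ=0.999723
  F = (M+m)·ẍ + m·l·cosθ·θ̈ − m·l·sinθ·θ̇² = 18.952574 + -4.506007 − 0.011798 = 14.434768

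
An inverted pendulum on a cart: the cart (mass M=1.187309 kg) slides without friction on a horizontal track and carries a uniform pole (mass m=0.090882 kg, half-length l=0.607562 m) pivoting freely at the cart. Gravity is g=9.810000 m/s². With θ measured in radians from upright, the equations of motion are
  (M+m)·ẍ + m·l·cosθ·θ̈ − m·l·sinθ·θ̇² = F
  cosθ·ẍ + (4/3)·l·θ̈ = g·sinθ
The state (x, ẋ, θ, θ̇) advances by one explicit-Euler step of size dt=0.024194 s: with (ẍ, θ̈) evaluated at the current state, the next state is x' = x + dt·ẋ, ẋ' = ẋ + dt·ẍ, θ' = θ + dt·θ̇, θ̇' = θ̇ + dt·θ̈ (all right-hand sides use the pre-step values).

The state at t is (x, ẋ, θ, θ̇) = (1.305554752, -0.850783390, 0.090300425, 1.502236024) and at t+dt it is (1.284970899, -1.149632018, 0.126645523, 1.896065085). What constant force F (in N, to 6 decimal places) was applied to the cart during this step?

ẍ = (ẋ'−ẋ)/dt = (-1.149632018−-0.850783390)/0.024194 = -12.352179
θ̈ = (θ̇'−θ̇)/dt = (1.896065085−1.502236024)/0.024194 = 16.277964
sinθ=0.090178, cosθ=0.995926
F = (M+m)·ẍ + m·l·cosθ·θ̈ − m·l·sinθ·θ̇² = -15.788444 + 0.895149 − 0.011237 = -14.904532

F = -14.904532 N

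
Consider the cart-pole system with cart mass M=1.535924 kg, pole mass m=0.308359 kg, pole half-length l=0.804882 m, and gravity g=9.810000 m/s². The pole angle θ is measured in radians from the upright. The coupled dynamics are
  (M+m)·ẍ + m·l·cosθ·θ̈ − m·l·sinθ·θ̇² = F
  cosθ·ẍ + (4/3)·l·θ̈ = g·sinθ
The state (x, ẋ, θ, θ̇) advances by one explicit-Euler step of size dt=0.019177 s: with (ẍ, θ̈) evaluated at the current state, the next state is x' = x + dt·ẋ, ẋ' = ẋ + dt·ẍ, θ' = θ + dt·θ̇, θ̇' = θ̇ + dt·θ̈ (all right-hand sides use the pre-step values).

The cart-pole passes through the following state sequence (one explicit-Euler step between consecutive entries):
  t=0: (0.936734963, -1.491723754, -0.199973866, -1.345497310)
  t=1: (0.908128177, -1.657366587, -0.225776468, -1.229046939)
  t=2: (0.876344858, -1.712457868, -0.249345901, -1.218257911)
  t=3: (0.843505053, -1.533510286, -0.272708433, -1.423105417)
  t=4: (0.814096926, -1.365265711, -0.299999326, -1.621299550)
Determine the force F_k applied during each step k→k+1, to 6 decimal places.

step 0→1:
  ẍ = (ẋ'−ẋ)/dt = (-1.657366587−-1.491723754)/0.019177 = -8.637578
  θ̈ = (θ̇'−θ̇)/dt = (-1.229046939−-1.345497310)/0.019177 = 6.072398
  sinθ=-0.198644, cosθ=0.980072
  F = (M+m)·ẍ + m·l·cosθ·θ̈ − m·l·sinθ·θ̇² = -15.930138 + 1.477090 − -0.089254 = -14.363794
step 1→2:
  ẍ = (ẋ'−ẋ)/dt = (-1.712457868−-1.657366587)/0.019177 = -2.872779
  θ̈ = (θ̇'−θ̇)/dt = (-1.218257911−-1.229046939)/0.019177 = 0.562603
  sinθ=-0.223863, cosθ=0.974621
  F = (M+m)·ẍ + m·l·cosθ·θ̈ − m·l·sinθ·θ̇² = -5.298217 + 0.136090 − -0.083928 = -5.078199
step 2→3:
  ẍ = (ẋ'−ẋ)/dt = (-1.533510286−-1.712457868)/0.019177 = 9.331365
  θ̈ = (θ̇'−θ̇)/dt = (-1.423105417−-1.218257911)/0.019177 = -10.681937
  sinθ=-0.246770, cosθ=0.969074
  F = (M+m)·ẍ + m·l·cosθ·θ̈ − m·l·sinθ·θ̇² = 17.209677 + -2.569188 − -0.090899 = 14.731389
step 3→4:
  ẍ = (ẋ'−ẋ)/dt = (-1.365265711−-1.533510286)/0.019177 = 8.773248
  θ̈ = (θ̇'−θ̇)/dt = (-1.621299550−-1.423105417)/0.019177 = -10.334992
  sinθ=-0.269341, cosθ=0.963045
  F = (M+m)·ẍ + m·l·cosθ·θ̈ − m·l·sinθ·θ̇² = 16.180352 + -2.470276 − -0.135383 = 13.845459

F_0 = -14.363794 N
F_1 = -5.078199 N
F_2 = 14.731389 N
F_3 = 13.845459 N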